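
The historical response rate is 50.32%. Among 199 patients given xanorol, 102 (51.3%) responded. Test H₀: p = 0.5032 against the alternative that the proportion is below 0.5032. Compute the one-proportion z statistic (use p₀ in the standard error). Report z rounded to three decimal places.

p̂ = 102/199 = 0.51256.
Standard error under H₀: √(0.5032×0.4968/199) = 0.03544.
z = (0.51256 − 0.5032)/0.03544 = 0.00936/0.03544 = 0.264.
p-value = P(Z < 0.264) ≈ 0.6042.

z = 0.264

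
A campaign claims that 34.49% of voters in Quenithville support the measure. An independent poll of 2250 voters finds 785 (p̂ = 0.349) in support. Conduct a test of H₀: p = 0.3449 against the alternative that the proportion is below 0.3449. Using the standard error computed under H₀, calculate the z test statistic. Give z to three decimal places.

p̂ = 785/2250 = 0.34889.
SE = √(p₀(1−p₀)/n) = √(0.22594/2250) = 0.01002.
z = (0.34889 − 0.3449)/0.01002 = 0.00399/0.01002 = 0.398.

z = 0.398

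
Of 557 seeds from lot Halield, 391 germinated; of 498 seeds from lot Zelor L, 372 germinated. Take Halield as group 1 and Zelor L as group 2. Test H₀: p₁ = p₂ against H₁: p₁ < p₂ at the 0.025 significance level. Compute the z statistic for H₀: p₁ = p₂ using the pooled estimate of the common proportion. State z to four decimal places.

p̂₁ = 391/557 = 0.701975, p̂₂ = 372/498 = 0.746988.
Pooled p̂ = (391+372)/(557+498) = 763/1055 = 0.723223.
SE = √(p̂(1−p̂)(1/n₁+1/n₂)) = √(0.723223·0.276777·0.00380336) = √(0.000761326) = 0.027592.
z = (0.701975 − 0.746988)/0.027592 = -0.045013/0.027592 = -1.6314.
p-value = P(Z < -1.631) ≈ 0.0514. With α = 0.025, fail to reject H₀.

z = -1.6314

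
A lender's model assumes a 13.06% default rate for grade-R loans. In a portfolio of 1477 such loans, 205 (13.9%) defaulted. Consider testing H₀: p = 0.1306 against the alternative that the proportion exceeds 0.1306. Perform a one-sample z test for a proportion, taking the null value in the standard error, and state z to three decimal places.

z = 0.935

p̂ = 205/1477 ≈ 0.138795.
Under H₀, SE = √(0.1306·0.8694/1477) = √(7.68745e-05) = 0.008768.
z = (0.138795 − 0.1306)/0.008768 = 0.008195/0.008768 = 0.935.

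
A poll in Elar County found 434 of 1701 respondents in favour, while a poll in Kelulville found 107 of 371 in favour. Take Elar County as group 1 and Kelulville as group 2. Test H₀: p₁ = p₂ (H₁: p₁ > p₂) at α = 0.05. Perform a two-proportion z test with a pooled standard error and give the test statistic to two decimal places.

p̂₁ = 434/1701 = 0.2551, p̂₂ = 107/371 = 0.2884.
Pooled p̂ = (434+107)/(1701+371) = 541/2072 = 0.2611.
SE = √(p̂(1−p̂)(1/n₁+1/n₂)) = √(0.2611·0.7389·0.00328331) = √(0.000633439) = 0.0252.
z = (0.2551 − 0.2884)/0.0252 = -0.0333/0.0252 = -1.32.
p-value = P(Z > -1.322) ≈ 0.9069, so at α = 0.05 we fail to reject H₀.

z = -1.32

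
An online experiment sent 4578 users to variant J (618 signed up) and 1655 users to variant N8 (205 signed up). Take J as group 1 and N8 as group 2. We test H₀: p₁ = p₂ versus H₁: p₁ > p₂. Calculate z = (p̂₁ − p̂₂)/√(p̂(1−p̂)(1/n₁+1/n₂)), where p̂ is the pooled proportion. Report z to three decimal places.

p̂₁ = 618/4578 = 0.134993, p̂₂ = 205/1655 = 0.123867.
Pooled p̂ = (618+205)/(4578+1655) = 823/6233 = 0.132039.
SE = √(0.114605 × 0.000822666) = 0.009710.
z = (0.134993 − 0.123867)/0.009710 = 0.011126/0.009710 = 1.146.
p-value = P(Z > 1.146) ≈ 0.1259.

z = 1.146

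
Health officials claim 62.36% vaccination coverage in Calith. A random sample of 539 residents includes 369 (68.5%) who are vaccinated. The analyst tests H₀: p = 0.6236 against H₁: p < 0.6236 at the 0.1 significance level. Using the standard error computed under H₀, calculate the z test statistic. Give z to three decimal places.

z = 2.923

p̂ = 369/539 ≈ 0.68460.
Under H₀, SE = √(0.6236·0.3764/539) = √(0.000435479) = 0.02087.
z = (0.68460 − 0.6236)/0.02087 = 0.06100/0.02087 = 2.923.
p-value = P(Z < 2.923) ≈ 0.9983. With α = 0.1, fail to reject H₀.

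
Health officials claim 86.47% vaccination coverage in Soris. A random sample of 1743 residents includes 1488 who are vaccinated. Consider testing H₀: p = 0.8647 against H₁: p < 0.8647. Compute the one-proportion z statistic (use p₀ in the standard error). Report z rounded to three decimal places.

p̂ = 1488/1743 ≈ 0.85370.
Under H₀, SE = √(0.8647·0.1353/1743) = √(6.71222e-05) = 0.00819.
z = (0.85370 − 0.8647)/0.00819 = -0.01100/0.00819 = -1.343.

z = -1.343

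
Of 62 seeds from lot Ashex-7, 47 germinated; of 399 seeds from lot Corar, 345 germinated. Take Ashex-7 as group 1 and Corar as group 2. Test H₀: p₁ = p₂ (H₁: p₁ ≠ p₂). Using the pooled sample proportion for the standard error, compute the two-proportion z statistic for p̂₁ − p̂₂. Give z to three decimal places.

z = -2.189

p̂₁ = 47/62 ≈ 0.75806, p̂₂ = 345/399 ≈ 0.86466.
Pooled p̂ = (47+345)/(62+399) = 392/461 = 0.85033.
SE = √(0.127272 × 0.0186353) = 0.04870.
z = (0.75806 − 0.86466)/0.04870 = -0.10660/0.04870 = -2.189.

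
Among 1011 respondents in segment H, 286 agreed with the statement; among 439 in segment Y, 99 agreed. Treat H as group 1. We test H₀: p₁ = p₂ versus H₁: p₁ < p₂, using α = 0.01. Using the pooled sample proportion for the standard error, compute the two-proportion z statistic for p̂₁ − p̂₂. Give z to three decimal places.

z = 2.273

p̂₁ = 286/1011 ≈ 0.28289, p̂₂ = 99/439 ≈ 0.22551.
Pooled p̂ = (286+99)/(1011+439) = 385/1450 = 0.26552.
SE = √(0.195018 × 0.00326702) = 0.02524.
z = (0.28289 − 0.22551)/0.02524 = 0.05738/0.02524 = 2.273.
p-value = P(Z < 2.273) ≈ 0.9885. With α = 0.01, fail to reject H₀.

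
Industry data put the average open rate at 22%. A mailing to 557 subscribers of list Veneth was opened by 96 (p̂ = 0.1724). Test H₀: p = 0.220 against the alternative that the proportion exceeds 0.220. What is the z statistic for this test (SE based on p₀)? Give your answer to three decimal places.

z = -2.715

p̂ = 96/557 = 0.17235.
Standard error under H₀: √(0.22×0.78/557) = 0.01755.
z = (0.17235 − 0.22)/0.01755 = -0.04765/0.01755 = -2.715.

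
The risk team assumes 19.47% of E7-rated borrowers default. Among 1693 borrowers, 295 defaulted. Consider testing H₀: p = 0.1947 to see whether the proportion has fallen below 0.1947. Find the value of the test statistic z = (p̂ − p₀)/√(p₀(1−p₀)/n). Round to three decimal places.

z = -2.125

p̂ = 295/1693 = 0.174247.
SE = √(p₀(1−p₀)/n) = √(0.15679/1693) = 0.009624.
z = (0.174247 − 0.1947)/0.009624 = -0.020453/0.009624 = -2.125.
p-value = P(Z < -2.125) ≈ 0.0168.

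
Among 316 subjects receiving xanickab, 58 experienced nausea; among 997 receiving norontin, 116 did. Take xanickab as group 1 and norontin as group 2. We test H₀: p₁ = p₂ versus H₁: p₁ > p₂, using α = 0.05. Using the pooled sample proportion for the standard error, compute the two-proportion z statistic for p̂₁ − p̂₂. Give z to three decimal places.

p̂₁ = 58/316 = 0.183544, p̂₂ = 116/997 = 0.116349.
Pooled p̂ = (58+116)/(316+997) = 174/1313 = 0.132521.
SE = √(p̂(1−p̂)(1/n₁+1/n₂)) = √(0.132521·0.867479·0.00416757) = √(0.0004791) = 0.021888.
z = (0.183544 − 0.116349)/0.021888 = 0.067195/0.021888 = 3.070.
p-value = P(Z > 3.070) ≈ 0.0011. With α = 0.05, reject H₀.

z = 3.070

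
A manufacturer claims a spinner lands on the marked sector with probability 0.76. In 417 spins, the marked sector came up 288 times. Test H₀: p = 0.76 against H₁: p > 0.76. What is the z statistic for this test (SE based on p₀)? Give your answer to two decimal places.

p̂ = 288/417 = 0.6906.
SE = √(p₀(1−p₀)/n) = √(0.1824/417) = 0.0209.
z = (0.6906 − 0.76)/0.0209 = -0.0694/0.0209 = -3.32.
p-value = P(Z > -3.316) ≈ 0.9995.

z = -3.32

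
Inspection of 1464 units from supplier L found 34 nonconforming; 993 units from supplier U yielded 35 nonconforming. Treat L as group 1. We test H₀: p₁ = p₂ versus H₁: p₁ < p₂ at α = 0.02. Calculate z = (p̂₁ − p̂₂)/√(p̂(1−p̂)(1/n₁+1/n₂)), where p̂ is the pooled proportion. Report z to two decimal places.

p̂₁ = 34/1464 ≈ 0.02322, p̂₂ = 35/993 ≈ 0.03525.
Pooled p̂ = (34+35)/(1464+993) = 69/2457 = 0.02808.
SE = √(0.0272944 × 0.00169011) = 0.00679.
z = (0.02322 − 0.03525)/0.00679 = -0.01203/0.00679 = -1.77.
p-value = P(Z < -1.770) ≈ 0.0384; since p > α = 0.02, fail to reject H₀.

z = -1.77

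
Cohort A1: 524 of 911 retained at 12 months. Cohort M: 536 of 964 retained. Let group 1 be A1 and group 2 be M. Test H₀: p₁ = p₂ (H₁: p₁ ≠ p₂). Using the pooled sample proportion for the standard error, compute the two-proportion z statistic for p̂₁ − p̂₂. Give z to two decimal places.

p̂₁ = 524/911 = 0.5752, p̂₂ = 536/964 = 0.5560.
Pooled p̂ = (524+536)/(911+964) = 1060/1875 = 0.5653.
SE = √(0.245732 × 0.00213504) = 0.0229.
z = (0.5752 − 0.5560)/0.0229 = 0.0192/0.0229 = 0.84.
p-value = 2·P(Z > 0.837) ≈ 0.4025.

z = 0.84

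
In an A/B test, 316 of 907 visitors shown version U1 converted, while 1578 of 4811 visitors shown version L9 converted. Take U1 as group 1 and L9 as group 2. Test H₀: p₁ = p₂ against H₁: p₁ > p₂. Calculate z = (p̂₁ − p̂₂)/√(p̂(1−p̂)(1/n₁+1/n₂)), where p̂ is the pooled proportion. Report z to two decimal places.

p̂₁ = 316/907 = 0.3484, p̂₂ = 1578/4811 = 0.3280.
Pooled p̂ = (316+1578)/(907+4811) = 1894/5718 = 0.3312.
SE = √(0.221518 × 0.00131039) = 0.0170.
z = (0.3484 − 0.3280)/0.0170 = 0.0204/0.0170 = 1.20.

z = 1.20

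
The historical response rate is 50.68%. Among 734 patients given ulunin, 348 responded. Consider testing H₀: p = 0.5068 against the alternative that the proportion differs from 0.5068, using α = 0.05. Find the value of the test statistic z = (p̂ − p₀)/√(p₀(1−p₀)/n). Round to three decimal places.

p̂ = 348/734 = 0.474114.
Under H₀, SE = √(0.5068·0.4932/734) = √(0.000340536) = 0.018454.
z = (0.474114 − 0.5068)/0.018454 = -0.032686/0.018454 = -1.771.
Two-sided p-value ≈ 2·Φ(−1.771) = 0.0765. With α = 0.05, fail to reject H₀.

z = -1.771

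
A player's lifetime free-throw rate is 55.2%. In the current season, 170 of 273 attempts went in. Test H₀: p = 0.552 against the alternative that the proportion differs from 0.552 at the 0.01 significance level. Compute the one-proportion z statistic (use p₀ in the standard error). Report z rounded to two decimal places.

z = 2.35

p̂ = 170/273 ≈ 0.6227.
SE = √(p₀(1−p₀)/n) = √(0.2473/273) = 0.0301.
z = (0.6227 − 0.552)/0.0301 = 0.0707/0.0301 = 2.35.
p-value = 2·P(Z > 2.349) ≈ 0.0188, so at α = 0.01 we fail to reject H₀.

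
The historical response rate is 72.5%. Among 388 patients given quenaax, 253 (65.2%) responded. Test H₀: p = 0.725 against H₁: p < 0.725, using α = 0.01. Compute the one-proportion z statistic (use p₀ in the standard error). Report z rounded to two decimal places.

p̂ = 253/388 = 0.65206.
SE = √(p₀(1−p₀)/n) = √(0.19937/388) = 0.02267.
z = (0.65206 − 0.725)/0.02267 = -0.07294/0.02267 = -3.22.
p-value = P(Z < -3.218) ≈ 0.0006. With α = 0.01, reject H₀.

z = -3.22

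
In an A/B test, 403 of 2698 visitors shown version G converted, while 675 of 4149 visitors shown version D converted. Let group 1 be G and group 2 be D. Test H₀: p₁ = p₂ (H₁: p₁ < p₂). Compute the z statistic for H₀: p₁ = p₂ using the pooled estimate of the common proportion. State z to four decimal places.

p̂₁ = 403/2698 ≈ 0.149370, p̂₂ = 675/4149 ≈ 0.162690.
Pooled p̂ = (403+675)/(2698+4149) = 1078/6847 = 0.157441.
SE = √(p̂(1−p̂)(1/n₁+1/n₂)) = √(0.157441·0.842559·0.000611667) = √(8.11397e-05) = 0.009008.
z = (0.149370 − 0.162690)/0.009008 = -0.013320/0.009008 = -1.4787.
p-value = P(Z < -1.479) ≈ 0.0696.

z = -1.4787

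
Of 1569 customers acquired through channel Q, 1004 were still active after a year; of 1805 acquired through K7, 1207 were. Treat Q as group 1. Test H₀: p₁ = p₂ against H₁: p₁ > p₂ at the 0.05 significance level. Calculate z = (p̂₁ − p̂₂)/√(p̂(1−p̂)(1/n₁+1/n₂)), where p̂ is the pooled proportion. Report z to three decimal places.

z = -1.756

p̂₁ = 1004/1569 = 0.63990, p̂₂ = 1207/1805 = 0.66870.
Pooled p̂ = (1004+1207)/(1569+1805) = 2211/3374 = 0.65531.
SE = √(0.22588 × 0.00119137) = 0.01640.
z = (0.63990 − 0.66870)/0.01640 = -0.02880/0.01640 = -1.756.
p-value = P(Z > -1.756) ≈ 0.9604; since p > α = 0.05, fail to reject H₀.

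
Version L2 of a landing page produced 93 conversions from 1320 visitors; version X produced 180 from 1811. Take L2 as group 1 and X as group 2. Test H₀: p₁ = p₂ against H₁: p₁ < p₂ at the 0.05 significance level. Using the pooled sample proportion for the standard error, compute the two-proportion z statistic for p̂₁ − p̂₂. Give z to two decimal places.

z = -2.83

p̂₁ = 93/1320 = 0.0705, p̂₂ = 180/1811 = 0.0994.
Pooled p̂ = (93+180)/(1320+1811) = 273/3131 = 0.0872.
SE = √(p̂(1−p̂)(1/n₁+1/n₂)) = √(0.0872·0.9128·0.00130976) = √(0.000104244) = 0.0102.
z = (0.0705 − 0.0994)/0.0102 = -0.0289/0.0102 = -2.83.
p-value = P(Z < -2.834) ≈ 0.0023, so at α = 0.05 we reject H₀.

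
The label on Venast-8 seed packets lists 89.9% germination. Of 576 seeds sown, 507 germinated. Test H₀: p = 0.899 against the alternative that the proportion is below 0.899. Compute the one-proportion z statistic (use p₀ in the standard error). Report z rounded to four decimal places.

z = -1.4967

p̂ = 507/576 ≈ 0.8802083.
Standard error under H₀: √(0.899×0.101/576) = 0.0125554.
z = (0.8802083 − 0.899)/0.0125554 = -0.0187917/0.0125554 = -1.4967.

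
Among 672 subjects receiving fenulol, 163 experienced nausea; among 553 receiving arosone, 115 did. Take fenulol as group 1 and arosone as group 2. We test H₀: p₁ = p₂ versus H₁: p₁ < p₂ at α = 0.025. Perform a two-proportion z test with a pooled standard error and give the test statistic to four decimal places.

p̂₁ = 163/672 ≈ 0.242560, p̂₂ = 115/553 ≈ 0.207957.
Pooled p̂ = (163+115)/(672+553) = 278/1225 = 0.226939.
SE = √(0.175438 × 0.00329641) = 0.024048.
z = (0.242560 − 0.207957)/0.024048 = 0.034603/0.024048 = 1.4389.
p-value = P(Z < 1.439) ≈ 0.9249; since p > α = 0.025, fail to reject H₀.

z = 1.4389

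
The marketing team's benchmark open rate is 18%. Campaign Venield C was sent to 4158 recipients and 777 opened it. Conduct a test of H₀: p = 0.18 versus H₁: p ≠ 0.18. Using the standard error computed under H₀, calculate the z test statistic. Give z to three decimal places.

z = 1.153

p̂ = 777/4158 ≈ 0.18687.
Under H₀, SE = √(0.18·0.82/4158) = √(3.54978e-05) = 0.00596.
z = (0.18687 − 0.18)/0.00596 = 0.00687/0.00596 = 1.153.
Two-sided p-value ≈ 2·Φ(−1.153) = 0.2490.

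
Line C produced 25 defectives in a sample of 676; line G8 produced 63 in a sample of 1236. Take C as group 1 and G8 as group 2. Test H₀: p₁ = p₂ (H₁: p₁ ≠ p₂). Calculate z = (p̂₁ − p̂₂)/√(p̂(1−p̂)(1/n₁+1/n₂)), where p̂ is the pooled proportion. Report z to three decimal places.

p̂₁ = 25/676 ≈ 0.03698, p̂₂ = 63/1236 ≈ 0.05097.
Pooled p̂ = (25+63)/(676+1236) = 88/1912 = 0.04603.
SE = √(0.0439068 × 0.00228835) = 0.01002.
z = (0.03698 − 0.05097)/0.01002 = -0.01399/0.01002 = -1.396.

z = -1.396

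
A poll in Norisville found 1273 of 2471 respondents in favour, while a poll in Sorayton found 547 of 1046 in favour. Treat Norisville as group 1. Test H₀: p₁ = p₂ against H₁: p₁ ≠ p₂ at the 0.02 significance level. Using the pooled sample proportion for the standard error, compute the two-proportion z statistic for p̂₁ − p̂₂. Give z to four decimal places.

z = -0.4215

p̂₁ = 1273/2471 ≈ 0.515176, p̂₂ = 547/1046 ≈ 0.522945.
Pooled p̂ = (1273+547)/(2471+1046) = 1820/3517 = 0.517486.
SE = √(0.249694 × 0.00136072) = 0.018433.
z = (0.515176 − 0.522945)/0.018433 = -0.007769/0.018433 = -0.4215.
Two-sided p-value ≈ 2·Φ(−0.421) = 0.6734; since p > α = 0.02, fail to reject H₀.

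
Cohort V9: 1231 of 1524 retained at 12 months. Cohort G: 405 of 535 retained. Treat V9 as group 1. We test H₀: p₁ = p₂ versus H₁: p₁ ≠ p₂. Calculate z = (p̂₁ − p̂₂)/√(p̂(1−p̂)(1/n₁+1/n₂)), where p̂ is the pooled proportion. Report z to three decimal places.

p̂₁ = 1231/1524 ≈ 0.80774, p̂₂ = 405/535 ≈ 0.75701.
Pooled p̂ = (1231+405)/(1524+535) = 1636/2059 = 0.79456.
SE = √(0.163234 × 0.00252533) = 0.02030.
z = (0.80774 − 0.75701)/0.02030 = 0.05073/0.02030 = 2.499.
p-value = 2·P(Z > 2.499) ≈ 0.0125.

z = 2.499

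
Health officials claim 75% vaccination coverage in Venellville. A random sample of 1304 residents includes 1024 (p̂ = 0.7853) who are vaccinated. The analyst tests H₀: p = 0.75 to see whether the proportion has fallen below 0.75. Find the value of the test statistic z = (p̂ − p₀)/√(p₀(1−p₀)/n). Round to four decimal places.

z = 2.9418

p̂ = 1024/1304 = 0.7852761.
SE = √(p₀(1−p₀)/n) = √(0.1875/1304) = 0.0119912.
z = (0.7852761 − 0.75)/0.0119912 = 0.0352761/0.0119912 = 2.9418.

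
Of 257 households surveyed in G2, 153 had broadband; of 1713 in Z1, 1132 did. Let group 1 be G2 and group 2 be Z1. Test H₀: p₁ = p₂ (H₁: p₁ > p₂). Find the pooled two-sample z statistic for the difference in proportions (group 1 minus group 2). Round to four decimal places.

p̂₁ = 153/257 ≈ 0.595331, p̂₂ = 1132/1713 ≈ 0.660829.
Pooled p̂ = (153+1132)/(257+1713) = 1285/1970 = 0.652284.
SE = √(0.22681 × 0.00447482) = 0.031858.
z = (0.595331 − 0.660829)/0.031858 = -0.065498/0.031858 = -2.0559.

z = -2.0559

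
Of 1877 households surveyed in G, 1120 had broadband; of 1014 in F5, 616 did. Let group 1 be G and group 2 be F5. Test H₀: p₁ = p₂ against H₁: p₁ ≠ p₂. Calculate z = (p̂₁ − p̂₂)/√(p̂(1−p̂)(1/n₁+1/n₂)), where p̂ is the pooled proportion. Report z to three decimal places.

z = -0.566

p̂₁ = 1120/1877 = 0.59670, p̂₂ = 616/1014 = 0.60750.
Pooled p̂ = (1120+616)/(1877+1014) = 1736/2891 = 0.60048.
SE = √(p̂(1−p̂)(1/n₁+1/n₂)) = √(0.60048·0.39952·0.00151896) = √(0.000364403) = 0.01909.
z = (0.59670 − 0.60750)/0.01909 = -0.01080/0.01909 = -0.566.
Two-sided p-value ≈ 2·Φ(−0.566) = 0.5716.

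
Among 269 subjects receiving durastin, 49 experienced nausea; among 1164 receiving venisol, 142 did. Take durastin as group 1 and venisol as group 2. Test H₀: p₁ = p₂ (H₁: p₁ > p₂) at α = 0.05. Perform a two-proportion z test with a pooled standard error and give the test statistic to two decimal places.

p̂₁ = 49/269 ≈ 0.1822, p̂₂ = 142/1164 ≈ 0.1220.
Pooled p̂ = (49+142)/(269+1164) = 191/1433 = 0.1333.
SE = √(p̂(1−p̂)(1/n₁+1/n₂)) = √(0.1333·0.8667·0.00457658) = √(0.000528693) = 0.0230.
z = (0.1822 − 0.1220)/0.0230 = 0.0602/0.0230 = 2.62.
p-value = P(Z > 2.617) ≈ 0.0044, so at α = 0.05 we reject H₀.

z = 2.62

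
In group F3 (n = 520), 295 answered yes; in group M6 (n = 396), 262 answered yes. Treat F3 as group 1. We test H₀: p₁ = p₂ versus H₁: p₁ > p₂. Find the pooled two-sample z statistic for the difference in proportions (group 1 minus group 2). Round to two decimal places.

z = -2.90

p̂₁ = 295/520 ≈ 0.56731, p̂₂ = 262/396 ≈ 0.66162.
Pooled p̂ = (295+262)/(520+396) = 557/916 = 0.60808.
SE = √(p̂(1−p̂)(1/n₁+1/n₂)) = √(0.60808·0.39192·0.00444833) = √(0.00106012) = 0.03256.
z = (0.56731 − 0.66162)/0.03256 = -0.09431/0.03256 = -2.90.
p-value = P(Z > -2.896) ≈ 0.9981.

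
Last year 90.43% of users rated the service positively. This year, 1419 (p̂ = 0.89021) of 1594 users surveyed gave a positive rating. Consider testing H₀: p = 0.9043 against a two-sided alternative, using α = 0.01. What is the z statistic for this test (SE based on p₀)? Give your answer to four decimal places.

z = -1.9118

p̂ = 1419/1594 = 0.8902133.
Standard error under H₀: √(0.9043×0.0957/1594) = 0.0073683.
z = (0.8902133 − 0.9043)/0.0073683 = -0.0140867/0.0073683 = -1.9118.
Two-sided p-value ≈ 2·Φ(−1.912) = 0.0559, so at α = 0.01 we fail to reject H₀.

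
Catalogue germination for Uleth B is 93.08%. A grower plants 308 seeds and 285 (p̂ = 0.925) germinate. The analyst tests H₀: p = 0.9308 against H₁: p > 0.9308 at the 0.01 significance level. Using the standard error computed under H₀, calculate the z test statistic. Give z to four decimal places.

p̂ = 285/308 ≈ 0.925325.
SE = √(p₀(1−p₀)/n) = √(0.064411/308) = 0.014461.
z = (0.925325 − 0.9308)/0.014461 = -0.005475/0.014461 = -0.3786.
p-value = P(Z > -0.379) ≈ 0.6475; since p > α = 0.01, fail to reject H₀.

z = -0.3786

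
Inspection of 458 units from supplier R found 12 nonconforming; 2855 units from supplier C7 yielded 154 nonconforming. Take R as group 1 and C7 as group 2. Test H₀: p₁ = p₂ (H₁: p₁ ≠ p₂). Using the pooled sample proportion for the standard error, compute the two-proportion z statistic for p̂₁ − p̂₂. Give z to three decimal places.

p̂₁ = 12/458 = 0.02620, p̂₂ = 154/2855 = 0.05394.
Pooled p̂ = (12+154)/(458+2855) = 166/3313 = 0.05011.
SE = √(0.0475951 × 0.00253367) = 0.01098.
z = (0.02620 − 0.05394)/0.01098 = -0.02774/0.01098 = -2.526.

z = -2.526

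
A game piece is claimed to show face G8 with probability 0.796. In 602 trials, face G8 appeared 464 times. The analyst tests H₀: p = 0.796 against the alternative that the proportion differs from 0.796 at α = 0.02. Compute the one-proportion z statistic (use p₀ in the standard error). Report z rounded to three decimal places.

z = -1.537

p̂ = 464/602 ≈ 0.77076.
Standard error under H₀: √(0.796×0.204/602) = 0.01642.
z = (0.77076 − 0.796)/0.01642 = -0.02524/0.01642 = -1.537.
Two-sided p-value ≈ 2·Φ(−1.537) = 0.1244. With α = 0.02, fail to reject H₀.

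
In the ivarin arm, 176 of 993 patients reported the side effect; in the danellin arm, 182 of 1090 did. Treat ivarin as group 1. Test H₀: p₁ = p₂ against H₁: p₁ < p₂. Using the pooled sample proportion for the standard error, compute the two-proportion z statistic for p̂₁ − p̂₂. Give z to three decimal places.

p̂₁ = 176/993 ≈ 0.177241, p̂₂ = 182/1090 ≈ 0.166972.
Pooled p̂ = (176+182)/(993+1090) = 358/2083 = 0.171867.
SE = √(p̂(1−p̂)(1/n₁+1/n₂)) = √(0.171867·0.828133·0.00192448) = √(0.00027391) = 0.016550.
z = (0.177241 − 0.166972)/0.016550 = 0.010269/0.016550 = 0.620.
p-value = P(Z < 0.620) ≈ 0.7325.

z = 0.620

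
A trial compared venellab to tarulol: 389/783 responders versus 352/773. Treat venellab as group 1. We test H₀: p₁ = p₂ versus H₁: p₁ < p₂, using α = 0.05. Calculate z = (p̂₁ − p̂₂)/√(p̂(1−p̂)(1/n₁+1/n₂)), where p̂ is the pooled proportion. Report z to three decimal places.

z = 1.636

p̂₁ = 389/783 ≈ 0.496807, p̂₂ = 352/773 ≈ 0.455369.
Pooled p̂ = (389+352)/(783+773) = 741/1556 = 0.476221.
SE = √(p̂(1−p̂)(1/n₁+1/n₂)) = √(0.476221·0.523779·0.0025708) = √(0.000641246) = 0.025323.
z = (0.496807 − 0.455369)/0.025323 = 0.041438/0.025323 = 1.636.
p-value = P(Z < 1.636) ≈ 0.9491, so at α = 0.05 we fail to reject H₀.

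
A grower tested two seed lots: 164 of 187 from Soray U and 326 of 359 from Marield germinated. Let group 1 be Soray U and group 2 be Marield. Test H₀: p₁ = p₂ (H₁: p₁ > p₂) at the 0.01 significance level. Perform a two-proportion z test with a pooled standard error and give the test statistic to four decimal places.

p̂₁ = 164/187 = 0.877005, p̂₂ = 326/359 = 0.908078.
Pooled p̂ = (164+326)/(187+359) = 490/546 = 0.897436.
SE = √(0.0920447 × 0.00813311) = 0.027361.
z = (0.877005 − 0.908078)/0.027361 = -0.031073/0.027361 = -1.1357.
p-value = P(Z > -1.136) ≈ 0.8720, so at α = 0.01 we fail to reject H₀.

z = -1.1357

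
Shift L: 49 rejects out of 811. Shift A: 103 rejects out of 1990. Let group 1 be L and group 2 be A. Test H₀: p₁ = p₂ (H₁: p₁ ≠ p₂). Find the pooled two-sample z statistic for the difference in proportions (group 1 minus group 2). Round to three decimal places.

z = 0.918

p̂₁ = 49/811 = 0.060419, p̂₂ = 103/1990 = 0.051759.
Pooled p̂ = (49+103)/(811+1990) = 152/2801 = 0.054266.
SE = √(0.0513215 × 0.00173556) = 0.009438.
z = (0.060419 − 0.051759)/0.009438 = 0.008660/0.009438 = 0.918.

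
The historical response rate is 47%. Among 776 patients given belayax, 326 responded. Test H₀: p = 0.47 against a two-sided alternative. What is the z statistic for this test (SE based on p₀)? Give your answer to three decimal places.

p̂ = 326/776 = 0.42010.
SE = √(p₀(1−p₀)/n) = √(0.2491/776) = 0.01792.
z = (0.42010 − 0.47)/0.01792 = -0.04990/0.01792 = -2.785.

z = -2.785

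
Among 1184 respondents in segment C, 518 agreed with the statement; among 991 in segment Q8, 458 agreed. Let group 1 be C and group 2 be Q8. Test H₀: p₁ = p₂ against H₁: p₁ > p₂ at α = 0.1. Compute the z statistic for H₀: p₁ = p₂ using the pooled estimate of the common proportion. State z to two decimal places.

z = -1.15

p̂₁ = 518/1184 = 0.4375, p̂₂ = 458/991 = 0.4622.
Pooled p̂ = (518+458)/(1184+991) = 976/2175 = 0.4487.
SE = √(p̂(1−p̂)(1/n₁+1/n₂)) = √(0.4487·0.5513·0.00185368) = √(0.000458548) = 0.0214.
z = (0.4375 − 0.4622)/0.0214 = -0.0247/0.0214 = -1.15.
p-value = P(Z > -1.152) ≈ 0.8753. With α = 0.1, fail to reject H₀.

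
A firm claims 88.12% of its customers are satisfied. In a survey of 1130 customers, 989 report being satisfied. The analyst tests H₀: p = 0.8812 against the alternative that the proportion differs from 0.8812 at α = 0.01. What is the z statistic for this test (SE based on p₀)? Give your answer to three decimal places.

p̂ = 989/1130 ≈ 0.87522.
SE = √(p₀(1−p₀)/n) = √(0.10469/1130) = 0.00963.
z = (0.87522 − 0.8812)/0.00963 = -0.00598/0.00963 = -0.621.
p-value = 2·P(Z > 0.621) ≈ 0.5345. With α = 0.01, fail to reject H₀.

z = -0.621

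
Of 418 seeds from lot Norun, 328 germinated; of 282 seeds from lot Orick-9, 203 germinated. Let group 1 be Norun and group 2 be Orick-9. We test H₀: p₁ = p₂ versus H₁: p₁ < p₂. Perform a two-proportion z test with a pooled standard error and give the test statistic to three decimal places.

z = 1.966

p̂₁ = 328/418 ≈ 0.78469, p̂₂ = 203/282 ≈ 0.71986.
Pooled p̂ = (328+203)/(418+282) = 531/700 = 0.75857.
SE = √(p̂(1−p̂)(1/n₁+1/n₂)) = √(0.75857·0.24143·0.00593844) = √(0.00108757) = 0.03298.
z = (0.78469 − 0.71986)/0.03298 = 0.06483/0.03298 = 1.966.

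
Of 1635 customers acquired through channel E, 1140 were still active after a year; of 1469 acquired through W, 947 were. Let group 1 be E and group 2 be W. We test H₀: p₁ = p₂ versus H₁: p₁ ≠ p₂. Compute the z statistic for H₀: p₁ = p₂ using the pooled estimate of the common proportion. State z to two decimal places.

z = 3.12

p̂₁ = 1140/1635 = 0.69725, p̂₂ = 947/1469 = 0.64466.
Pooled p̂ = (1140+947)/(1635+1469) = 2087/3104 = 0.67236.
SE = √(0.220293 × 0.00129236) = 0.01687.
z = (0.69725 − 0.64466)/0.01687 = 0.05259/0.01687 = 3.12.
Two-sided p-value ≈ 2·Φ(−3.117) = 0.0018.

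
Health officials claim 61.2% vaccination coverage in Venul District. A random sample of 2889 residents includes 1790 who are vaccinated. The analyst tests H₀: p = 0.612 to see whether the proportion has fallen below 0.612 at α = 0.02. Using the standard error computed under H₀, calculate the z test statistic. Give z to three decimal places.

z = 0.837

p̂ = 1790/2889 = 0.61959.
Standard error under H₀: √(0.612×0.388/2889) = 0.00907.
z = (0.61959 − 0.612)/0.00907 = 0.00759/0.00907 = 0.837.
p-value = P(Z < 0.837) ≈ 0.7988. With α = 0.02, fail to reject H₀.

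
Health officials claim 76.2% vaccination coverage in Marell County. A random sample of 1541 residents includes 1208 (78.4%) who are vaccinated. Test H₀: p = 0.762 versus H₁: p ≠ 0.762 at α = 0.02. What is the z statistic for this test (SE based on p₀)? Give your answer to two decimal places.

z = 2.02

p̂ = 1208/1541 = 0.78391.
SE = √(p₀(1−p₀)/n) = √(0.18136/1541) = 0.01085.
z = (0.78391 − 0.762)/0.01085 = 0.02191/0.01085 = 2.02.
Two-sided p-value ≈ 2·Φ(−2.019) = 0.0435, so at α = 0.02 we fail to reject H₀.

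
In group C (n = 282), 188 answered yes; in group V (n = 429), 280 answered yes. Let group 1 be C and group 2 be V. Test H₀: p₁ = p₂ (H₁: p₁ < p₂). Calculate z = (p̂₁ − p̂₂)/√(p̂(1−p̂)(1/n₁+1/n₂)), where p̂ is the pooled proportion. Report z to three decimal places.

p̂₁ = 188/282 = 0.66667, p̂₂ = 280/429 = 0.65268.
Pooled p̂ = (188+280)/(282+429) = 468/711 = 0.65823.
SE = √(0.224964 × 0.0058771) = 0.03636.
z = (0.66667 − 0.65268)/0.03636 = 0.01399/0.03636 = 0.385.

z = 0.385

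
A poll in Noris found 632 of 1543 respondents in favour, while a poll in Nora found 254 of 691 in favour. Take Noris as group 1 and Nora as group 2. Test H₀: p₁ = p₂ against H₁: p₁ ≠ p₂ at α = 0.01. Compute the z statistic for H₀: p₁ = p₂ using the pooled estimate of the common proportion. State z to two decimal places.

z = 1.88

p̂₁ = 632/1543 ≈ 0.4096, p̂₂ = 254/691 ≈ 0.3676.
Pooled p̂ = (632+254)/(1543+691) = 886/2234 = 0.3966.
SE = √(p̂(1−p̂)(1/n₁+1/n₂)) = √(0.3966·0.6034·0.00209527) = √(0.000501414) = 0.0224.
z = (0.4096 − 0.3676)/0.0224 = 0.0420/0.0224 = 1.88.
p-value = 2·P(Z > 1.876) ≈ 0.0607, so at α = 0.01 we fail to reject H₀.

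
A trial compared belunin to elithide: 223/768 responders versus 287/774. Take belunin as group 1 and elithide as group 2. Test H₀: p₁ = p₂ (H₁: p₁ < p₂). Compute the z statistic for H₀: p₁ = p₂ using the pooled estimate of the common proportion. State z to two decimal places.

z = -3.36

p̂₁ = 223/768 = 0.29036, p̂₂ = 287/774 = 0.37080.
Pooled p̂ = (223+287)/(768+774) = 510/1542 = 0.33074.
SE = √(p̂(1−p̂)(1/n₁+1/n₂)) = √(0.33074·0.66926·0.00259407) = √(0.0005742) = 0.02396.
z = (0.29036 − 0.37080)/0.02396 = -0.08044/0.02396 = -3.36.
p-value = P(Z < -3.357) ≈ 0.0004.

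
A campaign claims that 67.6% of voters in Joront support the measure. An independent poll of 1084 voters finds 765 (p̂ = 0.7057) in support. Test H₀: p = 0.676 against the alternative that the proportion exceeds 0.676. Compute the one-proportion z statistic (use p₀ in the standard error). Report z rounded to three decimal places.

p̂ = 765/1084 ≈ 0.70572.
Under H₀, SE = √(0.676·0.324/1084) = √(0.000202052) = 0.01421.
z = (0.70572 − 0.676)/0.01421 = 0.02972/0.01421 = 2.091.

z = 2.091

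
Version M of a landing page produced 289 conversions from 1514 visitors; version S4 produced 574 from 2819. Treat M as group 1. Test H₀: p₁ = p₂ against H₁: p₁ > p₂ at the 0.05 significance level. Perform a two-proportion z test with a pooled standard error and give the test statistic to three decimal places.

p̂₁ = 289/1514 = 0.190885, p̂₂ = 574/2819 = 0.203618.
Pooled p̂ = (289+574)/(1514+2819) = 863/4333 = 0.199169.
SE = √(0.159501 × 0.00101524) = 0.012725.
z = (0.190885 − 0.203618)/0.012725 = -0.012733/0.012725 = -1.001.
p-value = P(Z > -1.001) ≈ 0.8415; since p > α = 0.05, fail to reject H₀.

z = -1.001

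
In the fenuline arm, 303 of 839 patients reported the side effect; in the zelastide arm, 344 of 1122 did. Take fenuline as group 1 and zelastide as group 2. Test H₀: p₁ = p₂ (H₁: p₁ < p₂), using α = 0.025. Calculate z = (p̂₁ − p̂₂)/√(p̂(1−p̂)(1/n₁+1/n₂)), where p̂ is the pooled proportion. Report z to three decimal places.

p̂₁ = 303/839 ≈ 0.361144, p̂₂ = 344/1122 ≈ 0.306595.
Pooled p̂ = (303+344)/(839+1122) = 647/1961 = 0.329934.
SE = √(0.221077 × 0.00208316) = 0.021460.
z = (0.361144 − 0.306595)/0.021460 = 0.054549/0.021460 = 2.542.
p-value = P(Z < 2.542) ≈ 0.9945, so at α = 0.025 we fail to reject H₀.

z = 2.542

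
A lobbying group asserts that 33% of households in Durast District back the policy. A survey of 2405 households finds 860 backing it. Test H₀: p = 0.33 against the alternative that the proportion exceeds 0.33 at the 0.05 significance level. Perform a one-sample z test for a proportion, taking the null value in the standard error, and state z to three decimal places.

z = 2.877

p̂ = 860/2405 = 0.35759.
Under H₀, SE = √(0.33·0.67/2405) = √(9.19335e-05) = 0.00959.
z = (0.35759 − 0.33)/0.00959 = 0.02759/0.00959 = 2.877.
p-value = P(Z > 2.877) ≈ 0.0020. With α = 0.05, reject H₀.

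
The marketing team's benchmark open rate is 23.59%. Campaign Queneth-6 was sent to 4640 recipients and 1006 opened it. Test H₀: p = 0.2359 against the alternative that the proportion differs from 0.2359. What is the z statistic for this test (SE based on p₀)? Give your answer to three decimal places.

z = -3.063

p̂ = 1006/4640 = 0.216810.
Under H₀, SE = √(0.2359·0.7641/4640) = √(3.88472e-05) = 0.006233.
z = (0.216810 − 0.2359)/0.006233 = -0.019090/0.006233 = -3.063.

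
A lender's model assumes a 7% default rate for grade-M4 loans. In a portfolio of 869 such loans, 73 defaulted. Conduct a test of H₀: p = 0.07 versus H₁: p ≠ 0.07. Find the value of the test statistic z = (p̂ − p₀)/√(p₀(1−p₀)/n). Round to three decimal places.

z = 1.618

p̂ = 73/869 = 0.084005.
Standard error under H₀: √(0.07×0.93/869) = 0.008655.
z = (0.084005 − 0.07)/0.008655 = 0.014005/0.008655 = 1.618.
p-value = 2·P(Z > 1.618) ≈ 0.1057.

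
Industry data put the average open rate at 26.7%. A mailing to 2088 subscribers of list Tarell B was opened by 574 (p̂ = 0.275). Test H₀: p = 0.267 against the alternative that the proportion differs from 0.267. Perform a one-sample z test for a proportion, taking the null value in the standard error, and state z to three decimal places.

z = 0.816

p̂ = 574/2088 ≈ 0.27490.
SE = √(p₀(1−p₀)/n) = √(0.19571/2088) = 0.00968.
z = (0.27490 − 0.267)/0.00968 = 0.00790/0.00968 = 0.816.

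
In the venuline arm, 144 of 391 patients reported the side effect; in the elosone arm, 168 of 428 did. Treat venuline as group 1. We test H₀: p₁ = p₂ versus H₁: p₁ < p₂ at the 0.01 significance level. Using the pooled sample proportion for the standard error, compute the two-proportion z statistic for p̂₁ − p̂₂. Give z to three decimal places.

z = -0.713

p̂₁ = 144/391 = 0.36829, p̂₂ = 168/428 = 0.39252.
Pooled p̂ = (144+168)/(391+428) = 312/819 = 0.38095.
SE = √(0.235828 × 0.00489399) = 0.03397.
z = (0.36829 − 0.39252)/0.03397 = -0.02423/0.03397 = -0.713.
p-value = P(Z < -0.713) ≈ 0.2378, so at α = 0.01 we fail to reject H₀.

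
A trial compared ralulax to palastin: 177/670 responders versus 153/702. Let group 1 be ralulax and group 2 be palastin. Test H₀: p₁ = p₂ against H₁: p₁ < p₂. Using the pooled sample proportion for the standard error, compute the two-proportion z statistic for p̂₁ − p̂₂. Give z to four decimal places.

z = 2.0027

p̂₁ = 177/670 ≈ 0.264179, p̂₂ = 153/702 ≈ 0.217949.
Pooled p̂ = (177+153)/(670+702) = 330/1372 = 0.240525.
SE = √(0.182673 × 0.00291704) = 0.023084.
z = (0.264179 − 0.217949)/0.023084 = 0.046230/0.023084 = 2.0027.
p-value = P(Z < 2.003) ≈ 0.9774.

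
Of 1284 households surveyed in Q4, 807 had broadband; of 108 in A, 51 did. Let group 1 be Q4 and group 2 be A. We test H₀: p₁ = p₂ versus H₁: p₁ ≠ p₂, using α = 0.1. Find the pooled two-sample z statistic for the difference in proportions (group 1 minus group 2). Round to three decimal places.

z = 3.208

p̂₁ = 807/1284 ≈ 0.62850, p̂₂ = 51/108 ≈ 0.47222.
Pooled p̂ = (807+51)/(1284+108) = 858/1392 = 0.61638.
SE = √(0.236456 × 0.0100381) = 0.04872.
z = (0.62850 − 0.47222)/0.04872 = 0.15628/0.04872 = 3.208.
p-value = 2·P(Z > 3.208) ≈ 0.0013; since p < α = 0.1, reject H₀.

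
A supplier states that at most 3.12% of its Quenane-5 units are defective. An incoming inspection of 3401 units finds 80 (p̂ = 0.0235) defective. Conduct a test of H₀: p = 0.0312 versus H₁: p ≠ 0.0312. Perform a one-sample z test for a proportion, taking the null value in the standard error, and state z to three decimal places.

z = -2.575

p̂ = 80/3401 = 0.0235225.
SE = √(p₀(1−p₀)/n) = √(0.030227/3401) = 0.0029812.
z = (0.0235225 − 0.0312)/0.0029812 = -0.0076775/0.0029812 = -2.575.
Two-sided p-value ≈ 2·Φ(−2.575) = 0.0100.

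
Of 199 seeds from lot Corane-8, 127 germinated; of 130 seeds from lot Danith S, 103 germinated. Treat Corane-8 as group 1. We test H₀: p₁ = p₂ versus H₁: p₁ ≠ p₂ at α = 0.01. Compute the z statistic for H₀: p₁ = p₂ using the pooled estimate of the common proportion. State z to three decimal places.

z = -2.980

p̂₁ = 127/199 ≈ 0.63819, p̂₂ = 103/130 ≈ 0.79231.
Pooled p̂ = (127+103)/(199+130) = 230/329 = 0.69909.
SE = √(0.210364 × 0.0127174) = 0.05172.
z = (0.63819 − 0.79231)/0.05172 = -0.15412/0.05172 = -2.980.
Two-sided p-value ≈ 2·Φ(−2.980) = 0.0029; since p < α = 0.01, reject H₀.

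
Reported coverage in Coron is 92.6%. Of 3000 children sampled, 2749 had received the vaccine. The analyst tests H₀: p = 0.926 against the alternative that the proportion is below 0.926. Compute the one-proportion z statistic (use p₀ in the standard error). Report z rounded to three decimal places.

z = -2.023

p̂ = 2749/3000 ≈ 0.91633.
SE = √(p₀(1−p₀)/n) = √(0.068524/3000) = 0.00478.
z = (0.91633 − 0.926)/0.00478 = -0.00967/0.00478 = -2.023.
p-value = P(Z < -2.023) ≈ 0.0216.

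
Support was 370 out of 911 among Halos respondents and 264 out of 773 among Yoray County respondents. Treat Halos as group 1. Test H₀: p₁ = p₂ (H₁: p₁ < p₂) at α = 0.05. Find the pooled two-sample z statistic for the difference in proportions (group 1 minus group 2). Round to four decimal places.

z = 2.7274

p̂₁ = 370/911 = 0.406147, p̂₂ = 264/773 = 0.341527.
Pooled p̂ = (370+264)/(911+773) = 634/1684 = 0.376485.
SE = √(p̂(1−p̂)(1/n₁+1/n₂)) = √(0.376485·0.623515·0.00239136) = √(0.000561356) = 0.023693.
z = (0.406147 − 0.341527)/0.023693 = 0.064620/0.023693 = 2.7274.
p-value = P(Z < 2.727) ≈ 0.9968. With α = 0.05, fail to reject H₀.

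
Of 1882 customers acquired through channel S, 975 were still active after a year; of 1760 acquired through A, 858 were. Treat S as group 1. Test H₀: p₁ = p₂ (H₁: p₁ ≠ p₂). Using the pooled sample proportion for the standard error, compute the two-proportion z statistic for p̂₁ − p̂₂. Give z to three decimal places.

p̂₁ = 975/1882 = 0.51807, p̂₂ = 858/1760 = 0.48750.
Pooled p̂ = (975+858)/(1882+1760) = 1833/3642 = 0.50329.
SE = √(p̂(1−p̂)(1/n₁+1/n₂)) = √(0.50329·0.49671·0.00109953) = √(0.000274871) = 0.01658.
z = (0.51807 − 0.48750)/0.01658 = 0.03057/0.01658 = 1.844.
p-value = 2·P(Z > 1.844) ≈ 0.0652.

z = 1.844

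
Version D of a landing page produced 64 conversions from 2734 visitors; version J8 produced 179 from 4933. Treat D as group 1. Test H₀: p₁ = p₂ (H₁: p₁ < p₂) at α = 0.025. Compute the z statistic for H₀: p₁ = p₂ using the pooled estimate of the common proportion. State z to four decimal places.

z = -3.0830

p̂₁ = 64/2734 = 0.0234089, p̂₂ = 179/4933 = 0.0362862.
Pooled p̂ = (64+179)/(2734+4933) = 243/7667 = 0.0316943.
SE = √(0.0306897 × 0.000568481) = 0.0041769.
z = (0.0234089 − 0.0362862)/0.0041769 = -0.0128773/0.0041769 = -3.0830.
p-value = P(Z < -3.083) ≈ 0.0010; since p < α = 0.025, reject H₀.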